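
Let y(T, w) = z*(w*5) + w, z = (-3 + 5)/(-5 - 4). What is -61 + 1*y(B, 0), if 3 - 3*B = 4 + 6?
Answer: -61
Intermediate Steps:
z = -2/9 (z = 2/(-9) = 2*(-⅑) = -2/9 ≈ -0.22222)
B = -7/3 (B = 1 - (4 + 6)/3 = 1 - ⅓*10 = 1 - 10/3 = -7/3 ≈ -2.3333)
y(T, w) = -w/9 (y(T, w) = -2*w*5/9 + w = -10*w/9 + w = -w/9)
-61 + 1*y(B, 0) = -61 + 1*(-⅑*0) = -61 + 1*0 = -61 + 0 = -61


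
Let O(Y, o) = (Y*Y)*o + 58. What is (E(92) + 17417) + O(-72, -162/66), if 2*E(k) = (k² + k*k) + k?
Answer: 145867/11 ≈ 13261.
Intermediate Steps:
O(Y, o) = 58 + o*Y² (O(Y, o) = Y²*o + 58 = o*Y² + 58 = 58 + o*Y²)
E(k) = k² + k/2 (E(k) = ((k² + k*k) + k)/2 = ((k² + k²) + k)/2 = (2*k² + k)/2 = (k + 2*k²)/2 = k² + k/2)
(E(92) + 17417) + O(-72, -162/66) = (92*(½ + 92) + 17417) + (58 - 162/66*(-72)²) = (92*(185/2) + 17417) + (58 - 162*1/66*5184) = (8510 + 17417) + (58 - 27/11*5184) = 25927 + (58 - 139968/11) = 25927 - 139330/11 = 145867/11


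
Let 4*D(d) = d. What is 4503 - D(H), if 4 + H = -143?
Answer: 18159/4 ≈ 4539.8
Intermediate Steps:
H = -147 (H = -4 - 143 = -147)
D(d) = d/4
4503 - D(H) = 4503 - (-147)/4 = 4503 - 1*(-147/4) = 4503 + 147/4 = 18159/4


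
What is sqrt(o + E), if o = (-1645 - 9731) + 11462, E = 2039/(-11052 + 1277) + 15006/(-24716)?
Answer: sqrt(49722082410931914)/24159890 ≈ 9.2295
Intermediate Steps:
E = -98539787/120799450 (E = 2039/(-9775) + 15006*(-1/24716) = 2039*(-1/9775) - 7503/12358 = -2039/9775 - 7503/12358 = -98539787/120799450 ≈ -0.81573)
o = 86 (o = -11376 + 11462 = 86)
sqrt(o + E) = sqrt(86 - 98539787/120799450) = sqrt(10290212913/120799450) = sqrt(49722082410931914)/24159890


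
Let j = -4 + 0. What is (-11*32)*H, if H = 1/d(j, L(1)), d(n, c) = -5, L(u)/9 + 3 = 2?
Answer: 352/5 ≈ 70.400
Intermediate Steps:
j = -4
L(u) = -9 (L(u) = -27 + 9*2 = -27 + 18 = -9)
H = -1/5 (H = 1/(-5) = -1/5 ≈ -0.20000)
(-11*32)*H = -11*32*(-1/5) = -352*(-1/5) = 352/5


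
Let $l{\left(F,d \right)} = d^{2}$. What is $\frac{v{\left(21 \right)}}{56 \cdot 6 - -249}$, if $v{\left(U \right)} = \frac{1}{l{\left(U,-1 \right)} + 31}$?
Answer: $\frac{1}{18720} \approx 5.3419 \cdot 10^{-5}$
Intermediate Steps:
$v{\left(U \right)} = \frac{1}{32}$ ($v{\left(U \right)} = \frac{1}{\left(-1\right)^{2} + 31} = \frac{1}{1 + 31} = \frac{1}{32}$)
$\frac{v{\left(21 \right)}}{56 \cdot 6 - -249} = \frac{1}{32 \left(56 \cdot 6 - -249\right)} = \frac{1}{32 \left(336 + 249\right)} = \frac{1}{32 \cdot 585} = \frac{1}{32} \cdot \frac{1}{585} = \frac{1}{18720}$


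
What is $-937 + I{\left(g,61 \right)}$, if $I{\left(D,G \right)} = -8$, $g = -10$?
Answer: $-945$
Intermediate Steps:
$-937 + I{\left(g,61 \right)} = -937 - 8 = -945$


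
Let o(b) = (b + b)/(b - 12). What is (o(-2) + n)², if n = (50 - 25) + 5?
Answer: 44944/49 ≈ 917.22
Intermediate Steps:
o(b) = 2*b/(-12 + b) (o(b) = (2*b)/(-12 + b) = 2*b/(-12 + b))
n = 30 (n = 25 + 5 = 30)
(o(-2) + n)² = (2*(-2)/(-12 - 2) + 30)² = (2*(-2)/(-14) + 30)² = (2*(-2)*(-1/14) + 30)² = (2/7 + 30)² = (212/7)² = 44944/49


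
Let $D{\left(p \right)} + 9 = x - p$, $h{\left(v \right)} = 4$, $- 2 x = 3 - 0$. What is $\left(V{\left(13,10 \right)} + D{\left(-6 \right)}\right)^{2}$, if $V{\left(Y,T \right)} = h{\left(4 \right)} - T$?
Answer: $\frac{441}{4} \approx 110.25$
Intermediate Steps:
$x = - \frac{3}{2}$ ($x = - \frac{3 - 0}{2} = - \frac{3 + 0}{2} = \left(- \frac{1}{2}\right) 3 = - \frac{3}{2} \approx -1.5$)
$D{\left(p \right)} = - \frac{21}{2} - p$ ($D{\left(p \right)} = -9 - \left(\frac{3}{2} + p\right) = - \frac{21}{2} - p$)
$V{\left(Y,T \right)} = 4 - T$
$\left(V{\left(13,10 \right)} + D{\left(-6 \right)}\right)^{2} = \left(\left(4 - 10\right) - \frac{9}{2}\right)^{2} = \left(\left(4 - 10\right) + \left(- \frac{21}{2} + 6\right)\right)^{2} = \left(-6 - \frac{9}{2}\right)^{2} = \left(- \frac{21}{2}\right)^{2} = \frac{441}{4}$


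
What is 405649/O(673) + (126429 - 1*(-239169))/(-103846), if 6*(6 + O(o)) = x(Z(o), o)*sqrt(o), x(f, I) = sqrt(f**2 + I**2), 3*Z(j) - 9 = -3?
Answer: -51171766019955/15827304534799 + 2433894*sqrt(304823909)/304822613 ≈ 136.17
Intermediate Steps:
Z(j) = 2 (Z(j) = 3 + (1/3)*(-3) = 3 - 1 = 2)
x(f, I) = sqrt(I**2 + f**2)
O(o) = -6 + sqrt(o)*sqrt(4 + o**2)/6 (O(o) = -6 + (sqrt(o**2 + 2**2)*sqrt(o))/6 = -6 + (sqrt(o**2 + 4)*sqrt(o))/6 = -6 + (sqrt(4 + o**2)*sqrt(o))/6 = -6 + (sqrt(o)*sqrt(4 + o**2))/6 = -6 + sqrt(o)*sqrt(4 + o**2)/6)
405649/O(673) + (126429 - 1*(-239169))/(-103846) = 405649/(-6 + sqrt(673)*sqrt(4 + 673**2)/6) + (126429 - 1*(-239169))/(-103846) = 405649/(-6 + sqrt(673)*sqrt(4 + 452929)/6) + (126429 + 239169)*(-1/103846) = 405649/(-6 + sqrt(673)*sqrt(452933)/6) + 365598*(-1/103846) = 405649/(-6 + sqrt(304823909)/6) - 182799/51923 = -182799/51923 + 405649/(-6 + sqrt(304823909)/6)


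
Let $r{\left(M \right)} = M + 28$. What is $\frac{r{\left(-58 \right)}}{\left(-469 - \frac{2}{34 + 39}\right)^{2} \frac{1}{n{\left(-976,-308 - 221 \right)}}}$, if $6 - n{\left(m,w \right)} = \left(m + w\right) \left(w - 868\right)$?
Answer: $\frac{112041105910}{390769707} \approx 286.72$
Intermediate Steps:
$n{\left(m,w \right)} = 6 - \left(-868 + w\right) \left(m + w\right)$ ($n{\left(m,w \right)} = 6 - \left(m + w\right) \left(w - 868\right) = 6 - \left(m + w\right) \left(-868 + w\right) = 6 - \left(-868 + w\right) \left(m + w\right)$)
$r{\left(M \right)} = 28 + M$
$\frac{r{\left(-58 \right)}}{\left(-469 - \frac{2}{34 + 39}\right)^{2} \frac{1}{n{\left(-976,-308 - 221 \right)}}} = \frac{28 - 58}{\left(-469 - \frac{2}{34 + 39}\right)^{2} \frac{1}{6 - \left(-308 - 221\right)^{2} + 868 \left(-976\right) + 868 \left(-308 - 221\right) - - 976 \left(-308 - 221\right)}} = - \frac{30}{\left(-469 - \frac{2}{73}\right)^{2} \frac{1}{6 - \left(-529\right)^{2} - 847168 + 868 \left(-529\right) - \left(-976\right) \left(-529\right)}} = - \frac{30}{\left(-469 - \frac{2}{73}\right)^{2} \frac{1}{6 - 279841 - 847168 - 459172 - 516304}} = - \frac{30}{\left(- \frac{34239}{73}\right)^{2} \frac{1}{-2102479}} = - \frac{30}{\frac{1172309121}{5329} \left(- \frac{1}{2102479}\right)} = - \frac{30}{- \frac{1172309121}{11204110591}} = \left(-30\right) \left(- \frac{11204110591}{1172309121}\right) = \frac{112041105910}{390769707}$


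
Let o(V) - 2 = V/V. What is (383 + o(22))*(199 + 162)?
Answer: 139346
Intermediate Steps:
o(V) = 3 (o(V) = 2 + V/V = 2 + 1 = 3)
(383 + o(22))*(199 + 162) = (383 + 3)*(199 + 162) = 386*361 = 139346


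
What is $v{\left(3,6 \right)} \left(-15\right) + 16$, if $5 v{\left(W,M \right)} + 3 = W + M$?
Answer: $-2$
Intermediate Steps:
$v{\left(W,M \right)} = - \frac{3}{5} + \frac{M}{5} + \frac{W}{5}$ ($v{\left(W,M \right)} = - \frac{3}{5} + \frac{W + M}{5} = - \frac{3}{5} + \frac{M + W}{5} = - \frac{3}{5} + \left(\frac{M}{5} + \frac{W}{5}\right) = - \frac{3}{5} + \frac{M}{5} + \frac{W}{5}$)
$v{\left(3,6 \right)} \left(-15\right) + 16 = \left(- \frac{3}{5} + \frac{1}{5} \cdot 6 + \frac{1}{5} \cdot 3\right) \left(-15\right) + 16 = \left(- \frac{3}{5} + \frac{6}{5} + \frac{3}{5}\right) \left(-15\right) + 16 = \frac{6}{5} \left(-15\right) + 16 = -18 + 16 = -2$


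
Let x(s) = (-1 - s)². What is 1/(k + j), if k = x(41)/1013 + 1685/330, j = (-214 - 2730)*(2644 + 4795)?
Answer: -66858/1464217555123 ≈ -4.5661e-8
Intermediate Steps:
j = -21900416 (j = -2944*7439 = -21900416)
k = 457805/66858 (k = (1 + 41)²/1013 + 1685/330 = 42²*(1/1013) + 1685*(1/330) = 1764*(1/1013) + 337/66 = 1764/1013 + 337/66 = 457805/66858 ≈ 6.8474)
1/(k + j) = 1/(457805/66858 - 21900416) = 1/(-1464217555123/66858) = -66858/1464217555123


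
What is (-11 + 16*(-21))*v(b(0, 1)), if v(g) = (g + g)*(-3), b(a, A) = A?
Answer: 2082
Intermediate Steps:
v(g) = -6*g (v(g) = (2*g)*(-3) = -6*g)
(-11 + 16*(-21))*v(b(0, 1)) = (-11 + 16*(-21))*(-6*1) = (-11 - 336)*(-6) = -347*(-6) = 2082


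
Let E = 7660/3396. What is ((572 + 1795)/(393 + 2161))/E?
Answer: 2009583/4890910 ≈ 0.41088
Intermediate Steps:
E = 1915/849 (E = 7660*(1/3396) = 1915/849 ≈ 2.2556)
((572 + 1795)/(393 + 2161))/E = ((572 + 1795)/(393 + 2161))/(1915/849) = (2367/2554)*(849/1915) = 2009583/4890910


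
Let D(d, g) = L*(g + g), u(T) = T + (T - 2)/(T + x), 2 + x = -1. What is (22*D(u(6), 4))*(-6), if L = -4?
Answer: 4224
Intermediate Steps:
x = -3 (x = -2 - 1 = -3)
u(T) = T + (-2 + T)/(-3 + T) (u(T) = T + (T - 2)/(T - 3) = T + (-2 + T)/(-3 + T))
D(d, g) = -8*g (D(d, g) = -4*(g + g) = -8*g)
(22*D(u(6), 4))*(-6) = (22*(-8*4))*(-6) = (22*(-32))*(-6) = -704*(-6) = 4224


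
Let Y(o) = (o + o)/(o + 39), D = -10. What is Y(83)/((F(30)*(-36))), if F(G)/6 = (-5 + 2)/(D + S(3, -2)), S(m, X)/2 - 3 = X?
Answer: -83/4941 ≈ -0.016798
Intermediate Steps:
S(m, X) = 6 + 2*X
F(G) = 9/4 (F(G) = 6*((-5 + 2)/(-10 + (6 + 2*(-2)))) = 6*(-3/(-10 + (6 - 4))) = 6*(-3/(-10 + 2)) = 6*(-3/(-8)) = 6*(-3*(-1/8)) = 6*(3/8) = 9/4)
Y(o) = 2*o/(39 + o) (Y(o) = (2*o)/(39 + o) = 2*o/(39 + o))
Y(83)/((F(30)*(-36))) = (2*83/(39 + 83))/(((9/4)*(-36))) = (2*83/122)/(-81) = (2*83*(1/122))*(-1/81) = (83/61)*(-1/81) = -83/4941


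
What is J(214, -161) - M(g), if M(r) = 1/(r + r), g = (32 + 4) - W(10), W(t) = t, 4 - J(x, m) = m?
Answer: 8579/52 ≈ 164.98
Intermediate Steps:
J(x, m) = 4 - m
g = 26 (g = (32 + 4) - 1*10 = 36 - 10 = 26)
M(r) = 1/(2*r)
J(214, -161) - M(g) = (4 - 1*(-161)) - 1/(2*26) = (4 + 161) - 1/(2*26) = 165 - 1*1/52 = 165 - 1/52 = 8579/52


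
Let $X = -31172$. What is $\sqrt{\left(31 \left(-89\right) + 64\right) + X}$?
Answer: $3 i \sqrt{3763} \approx 184.03 i$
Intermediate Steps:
$\sqrt{\left(31 \left(-89\right) + 64\right) + X} = \sqrt{\left(31 \left(-89\right) + 64\right) - 31172} = \sqrt{\left(-2759 + 64\right) - 31172} = \sqrt{-2695 - 31172} = \sqrt{-33867} = 3 i \sqrt{3763}$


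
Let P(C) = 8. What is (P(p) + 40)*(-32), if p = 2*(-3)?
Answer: -1536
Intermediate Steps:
p = -6
(P(p) + 40)*(-32) = (8 + 40)*(-32) = 48*(-32) = -1536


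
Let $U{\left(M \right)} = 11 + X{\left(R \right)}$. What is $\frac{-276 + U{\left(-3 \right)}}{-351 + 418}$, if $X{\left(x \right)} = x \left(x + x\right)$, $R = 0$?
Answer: $- \frac{265}{67} \approx -3.9552$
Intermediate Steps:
$X{\left(x \right)} = 2 x^{2}$ ($X{\left(x \right)} = x 2 x = 2 x^{2}$)
$U{\left(M \right)} = 11$ ($U{\left(M \right)} = 11 + 2 \cdot 0^{2} = 11 + 2 \cdot 0 = 11 + 0 = 11$)
$\frac{-276 + U{\left(-3 \right)}}{-351 + 418} = \frac{-276 + 11}{-351 + 418} = - \frac{265}{67}$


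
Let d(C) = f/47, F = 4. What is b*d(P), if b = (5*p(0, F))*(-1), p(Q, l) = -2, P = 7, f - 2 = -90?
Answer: -880/47 ≈ -18.723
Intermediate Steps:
f = -88 (f = 2 - 90 = -88)
d(C) = -88/47
b = 10 (b = (5*(-2))*(-1) = -10*(-1) = 10)
b*d(P) = 10*(-88/47) = -880/47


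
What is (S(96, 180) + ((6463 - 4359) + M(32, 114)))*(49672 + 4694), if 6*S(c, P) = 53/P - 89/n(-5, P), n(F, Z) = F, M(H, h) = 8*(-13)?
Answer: 19601271677/180 ≈ 1.0890e+8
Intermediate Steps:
M(H, h) = -104
S(c, P) = 89/30 + 53/(6*P) (S(c, P) = (53/P - 89/(-5))/6 = (53/P - 89*(-⅕))/6 = (53/P + 89/5)/6 = (89/5 + 53/P)/6 = 89/30 + 53/(6*P))
(S(96, 180) + ((6463 - 4359) + M(32, 114)))*(49672 + 4694) = ((1/30)*(265 + 89*180)/180 + ((6463 - 4359) - 104))*(49672 + 4694) = ((1/30)*(1/180)*(265 + 16020) + (2104 - 104))*54366 = ((1/30)*(1/180)*16285 + 2000)*54366 = (3257/1080 + 2000)*54366 = (2163257/1080)*54366 = 19601271677/180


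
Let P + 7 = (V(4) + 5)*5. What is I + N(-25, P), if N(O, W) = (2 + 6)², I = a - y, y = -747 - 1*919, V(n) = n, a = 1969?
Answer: 3699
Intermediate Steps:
y = -1666 (y = -747 - 919 = -1666)
P = 38 (P = -7 + (4 + 5)*5 = -7 + 9*5 = -7 + 45 = 38)
I = 3635 (I = 1969 - 1*(-1666) = 1969 + 1666 = 3635)
N(O, W) = 64 (N(O, W) = 8² = 64)
I + N(-25, P) = 3635 + 64 = 3699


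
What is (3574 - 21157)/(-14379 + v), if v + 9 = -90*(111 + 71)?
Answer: 5861/10256 ≈ 0.57147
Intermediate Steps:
v = -16389 (v = -9 - 90*(111 + 71) = -9 - 90*182 = -9 - 16380 = -16389)
(3574 - 21157)/(-14379 + v) = (3574 - 21157)/(-14379 - 16389) = -17583/(-30768) = -17583*(-1/30768) = 5861/10256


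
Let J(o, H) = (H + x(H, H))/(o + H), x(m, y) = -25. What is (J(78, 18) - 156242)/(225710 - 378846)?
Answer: 14999239/14701056 ≈ 1.0203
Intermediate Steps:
J(o, H) = (-25 + H)/(H + o) (J(o, H) = (H - 25)/(o + H) = (-25 + H)/(H + o))
(J(78, 18) - 156242)/(225710 - 378846) = ((-25 + 18)/(18 + 78) - 156242)/(225710 - 378846) = (-7/96 - 156242)/(-153136) = ((1/96)*(-7) - 156242)*(-1/153136) = (-7/96 - 156242)*(-1/153136) = -14999239/96*(-1/153136) = 14999239/14701056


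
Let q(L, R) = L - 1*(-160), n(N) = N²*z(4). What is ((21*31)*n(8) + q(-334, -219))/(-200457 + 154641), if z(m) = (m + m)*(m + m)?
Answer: -444387/7636 ≈ -58.196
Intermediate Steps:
z(m) = 4*m² (z(m) = (2*m)*(2*m) = 4*m²)
n(N) = 64*N² (n(N) = N²*(4*4²) = N²*(4*16) = N²*64 = 64*N²)
q(L, R) = 160 + L (q(L, R) = L + 160 = 160 + L)
((21*31)*n(8) + q(-334, -219))/(-200457 + 154641) = ((21*31)*(64*8²) + (160 - 334))/(-200457 + 154641) = (651*(64*64) - 174)/(-45816) = (651*4096 - 174)*(-1/45816) = (2666496 - 174)*(-1/45816) = 2666322*(-1/45816) = -444387/7636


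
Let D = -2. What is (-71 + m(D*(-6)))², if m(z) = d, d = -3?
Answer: 5476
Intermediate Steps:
m(z) = -3
(-71 + m(D*(-6)))² = (-71 - 3)² = (-74)² = 5476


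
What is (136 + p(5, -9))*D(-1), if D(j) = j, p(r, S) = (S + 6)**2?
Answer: -145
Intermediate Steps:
p(r, S) = (6 + S)**2
(136 + p(5, -9))*D(-1) = (136 + (6 - 9)**2)*(-1) = (136 + (-3)**2)*(-1) = (136 + 9)*(-1) = 145*(-1) = -145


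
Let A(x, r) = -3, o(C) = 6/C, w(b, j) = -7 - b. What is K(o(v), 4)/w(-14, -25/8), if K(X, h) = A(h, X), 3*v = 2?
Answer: -3/7 ≈ -0.42857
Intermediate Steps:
v = ⅔ (v = (⅓)*2 = ⅔ ≈ 0.66667)
K(X, h) = -3
K(o(v), 4)/w(-14, -25/8) = -3/(-7 - 1*(-14)) = -3/(-7 + 14) = -3/7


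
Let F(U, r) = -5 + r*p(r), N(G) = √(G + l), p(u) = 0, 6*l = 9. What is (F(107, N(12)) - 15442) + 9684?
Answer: -5763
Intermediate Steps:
l = 3/2 (l = (⅙)*9 = 3/2 ≈ 1.5000)
N(G) = √(3/2 + G) (N(G) = √(G + 3/2) = √(3/2 + G))
F(U, r) = -5 (F(U, r) = -5 + r*0 = -5 + 0 = -5)
(F(107, N(12)) - 15442) + 9684 = (-5 - 15442) + 9684 = -15447 + 9684 = -5763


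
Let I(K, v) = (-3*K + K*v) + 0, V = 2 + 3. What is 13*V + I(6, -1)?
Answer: 41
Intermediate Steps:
V = 5
I(K, v) = -3*K + K*v
13*V + I(6, -1) = 13*5 + 6*(-3 - 1) = 65 + 6*(-4) = 65 - 24 = 41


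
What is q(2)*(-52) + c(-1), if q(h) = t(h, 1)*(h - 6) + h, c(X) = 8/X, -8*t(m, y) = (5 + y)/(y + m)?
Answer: -164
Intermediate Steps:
t(m, y) = -(5 + y)/(8*(m + y)) (t(m, y) = -(5 + y)/(8*(y + m)) = -(5 + y)/(8*(m + y)))
q(h) = h - 3*(-6 + h)/(4*(1 + h)) (q(h) = ((-5 - 1*1)/(8*(h + 1)))*(h - 6) + h = ((-5 - 1)/(8*(1 + h)))*(-6 + h) + h = ((⅛)*(-6)/(1 + h))*(-6 + h) + h = (-3/(4*(1 + h)))*(-6 + h) + h = -3*(-6 + h)/(4*(1 + h)) + h = h - 3*(-6 + h)/(4*(1 + h)))
q(2)*(-52) + c(-1) = ((18 + 2 + 4*2²)/(4*(1 + 2)))*(-52) + 8/(-1) = ((¼)*(18 + 2 + 4*4)/3)*(-52) + 8*(-1) = ((¼)*(⅓)*(18 + 2 + 16))*(-52) - 8 = ((¼)*(⅓)*36)*(-52) - 8 = 3*(-52) - 8 = -156 - 8 = -164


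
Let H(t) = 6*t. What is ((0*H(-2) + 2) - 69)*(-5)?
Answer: 335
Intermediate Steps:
((0*H(-2) + 2) - 69)*(-5) = ((0*(6*(-2)) + 2) - 69)*(-5) = ((0*(-12) + 2) - 69)*(-5) = ((0 + 2) - 69)*(-5) = (2 - 69)*(-5) = -67*(-5) = 335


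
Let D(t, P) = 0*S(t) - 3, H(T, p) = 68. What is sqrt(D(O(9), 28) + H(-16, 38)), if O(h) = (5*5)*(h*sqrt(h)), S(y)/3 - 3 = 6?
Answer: sqrt(65) ≈ 8.0623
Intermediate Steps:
S(y) = 27 (S(y) = 9 + 3*6 = 9 + 18 = 27)
O(h) = 25*h**(3/2)
D(t, P) = -3 (D(t, P) = 0*27 - 3 = 0 - 3 = -3)
sqrt(D(O(9), 28) + H(-16, 38)) = sqrt(-3 + 68) = sqrt(65)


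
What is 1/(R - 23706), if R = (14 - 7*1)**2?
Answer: -1/23657 ≈ -4.2271e-5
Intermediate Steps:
R = 49 (R = (14 - 7)**2 = 7**2 = 49)
1/(R - 23706) = 1/(49 - 23706) = 1/(-23657) = -1/23657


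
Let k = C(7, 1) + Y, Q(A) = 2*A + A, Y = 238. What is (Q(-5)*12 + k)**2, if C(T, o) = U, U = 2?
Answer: 3600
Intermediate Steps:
C(T, o) = 2
Q(A) = 3*A
k = 240 (k = 2 + 238 = 240)
(Q(-5)*12 + k)**2 = ((3*(-5))*12 + 240)**2 = (-15*12 + 240)**2 = (-180 + 240)**2 = 60**2 = 3600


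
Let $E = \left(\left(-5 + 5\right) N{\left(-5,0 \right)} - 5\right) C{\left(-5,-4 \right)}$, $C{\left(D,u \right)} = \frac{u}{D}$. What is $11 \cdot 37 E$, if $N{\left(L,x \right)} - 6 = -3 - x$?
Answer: $-1628$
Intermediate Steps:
$N{\left(L,x \right)} = 3 - x$ ($N{\left(L,x \right)} = 6 - \left(3 + x\right) = 3 - x$)
$E = -4$ ($E = \left(\left(-5 + 5\right) \left(3 - 0\right) - 5\right) \left(- \frac{4}{-5}\right) = \left(0 \left(3 + 0\right) - 5\right) \left(\left(-4\right) \left(- \frac{1}{5}\right)\right) = \left(0 \cdot 3 - 5\right) \frac{4}{5} = \left(0 - 5\right) \frac{4}{5} = \left(-5\right) \frac{4}{5} = -4$)
$11 \cdot 37 E = 11 \cdot 37 \left(-4\right) = 407 \left(-4\right) = -1628$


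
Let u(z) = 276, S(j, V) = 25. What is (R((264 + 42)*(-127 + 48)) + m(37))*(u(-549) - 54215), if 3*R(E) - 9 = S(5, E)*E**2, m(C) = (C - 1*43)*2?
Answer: -262674962724249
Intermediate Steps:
m(C) = -86 + 2*C (m(C) = (C - 43)*2 = (-43 + C)*2 = -86 + 2*C)
R(E) = 3 + 25*E**2/3 (R(E) = 3 + (25*E**2)/3 = 3 + 25*E**2/3)
(R((264 + 42)*(-127 + 48)) + m(37))*(u(-549) - 54215) = ((3 + 25*((264 + 42)*(-127 + 48))**2/3) + (-86 + 2*37))*(276 - 54215) = ((3 + 25*(306*(-79))**2/3) + (-86 + 74))*(-53939) = ((3 + (25/3)*(-24174)**2) - 12)*(-53939) = ((3 + (25/3)*584382276) - 12)*(-53939) = ((3 + 4869852300) - 12)*(-53939) = (4869852303 - 12)*(-53939) = 4869852291*(-53939) = -262674962724249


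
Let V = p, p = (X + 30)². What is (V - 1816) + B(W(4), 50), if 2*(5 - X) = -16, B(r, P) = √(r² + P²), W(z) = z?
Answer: 33 + 2*√629 ≈ 83.160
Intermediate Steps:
B(r, P) = √(P² + r²)
X = 13 (X = 5 - ½*(-16) = 5 + 8 = 13)
p = 1849 (p = (13 + 30)² = 43² = 1849)
V = 1849
(V - 1816) + B(W(4), 50) = (1849 - 1816) + √(50² + 4²) = 33 + √(2500 + 16) = 33 + √2516 = 33 + 2*√629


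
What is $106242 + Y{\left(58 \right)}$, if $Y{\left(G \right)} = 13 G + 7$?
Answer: $107003$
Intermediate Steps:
$Y{\left(G \right)} = 7 + 13 G$
$106242 + Y{\left(58 \right)} = 106242 + \left(7 + 13 \cdot 58\right) = 106242 + \left(7 + 754\right) = 106242 + 761 = 107003$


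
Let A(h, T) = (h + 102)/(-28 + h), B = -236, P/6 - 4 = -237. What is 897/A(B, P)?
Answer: 118404/67 ≈ 1767.2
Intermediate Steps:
P = -1398 (P = 24 + 6*(-237) = 24 - 1422 = -1398)
A(h, T) = (102 + h)/(-28 + h)
897/A(B, P) = 897/(((102 - 236)/(-28 - 236))) = 897/((-134/(-264))) = 897/((-1/264*(-134))) = 897/(67/132) = 897*(132/67) = 118404/67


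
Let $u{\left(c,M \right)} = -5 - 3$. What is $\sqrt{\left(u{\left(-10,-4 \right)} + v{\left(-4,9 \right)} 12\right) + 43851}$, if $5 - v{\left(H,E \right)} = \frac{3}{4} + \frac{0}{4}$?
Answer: $\sqrt{43894} \approx 209.51$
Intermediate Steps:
$v{\left(H,E \right)} = \frac{17}{4}$ ($v{\left(H,E \right)} = 5 - \left(\frac{3}{4} + \frac{0}{4}\right) = 5 - \left(3 \cdot \frac{1}{4} + 0 \cdot \frac{1}{4}\right) = 5 - \left(\frac{3}{4} + 0\right) = 5 - \frac{3}{4} = \frac{17}{4}$)
$u{\left(c,M \right)} = -8$
$\sqrt{\left(u{\left(-10,-4 \right)} + v{\left(-4,9 \right)} 12\right) + 43851} = \sqrt{\left(-8 + \frac{17}{4} \cdot 12\right) + 43851} = \sqrt{\left(-8 + 51\right) + 43851} = \sqrt{43 + 43851} = \sqrt{43894}$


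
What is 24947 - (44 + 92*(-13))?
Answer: 26099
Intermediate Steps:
24947 - (44 + 92*(-13)) = 24947 - (44 - 1196) = 24947 - 1*(-1152) = 24947 + 1152 = 26099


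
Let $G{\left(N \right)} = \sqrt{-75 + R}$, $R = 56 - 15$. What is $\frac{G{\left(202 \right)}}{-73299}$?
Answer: $- \frac{i \sqrt{34}}{73299} \approx - 7.955 \cdot 10^{-5} i$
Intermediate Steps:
$R = 41$ ($R = 56 - 15 = 41$)
$G{\left(N \right)} = i \sqrt{34}$ ($G{\left(N \right)} = \sqrt{-75 + 41} = \sqrt{-34} = i \sqrt{34}$)
$\frac{G{\left(202 \right)}}{-73299} = \frac{i \sqrt{34}}{-73299} = i \sqrt{34} \left(- \frac{1}{73299}\right) = - \frac{i \sqrt{34}}{73299}$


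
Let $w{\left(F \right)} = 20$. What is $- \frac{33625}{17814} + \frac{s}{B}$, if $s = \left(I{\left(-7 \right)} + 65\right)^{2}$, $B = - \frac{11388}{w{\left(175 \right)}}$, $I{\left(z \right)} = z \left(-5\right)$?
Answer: $- \frac{109603375}{5635162} \approx -19.45$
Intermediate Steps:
$I{\left(z \right)} = - 5 z$
$B = - \frac{2847}{5}$ ($B = - \frac{11388}{20} = \left(-11388\right) \frac{1}{20} = - \frac{2847}{5} \approx -569.4$)
$s = 10000$ ($s = \left(\left(-5\right) \left(-7\right) + 65\right)^{2} = \left(35 + 65\right)^{2} = 100^{2} = 10000$)
$- \frac{33625}{17814} + \frac{s}{B} = - \frac{33625}{17814} + \frac{10000}{- \frac{2847}{5}} = \left(-33625\right) \frac{1}{17814} + 10000 \left(- \frac{5}{2847}\right) = - \frac{33625}{17814} - \frac{50000}{2847} = - \frac{109603375}{5635162}$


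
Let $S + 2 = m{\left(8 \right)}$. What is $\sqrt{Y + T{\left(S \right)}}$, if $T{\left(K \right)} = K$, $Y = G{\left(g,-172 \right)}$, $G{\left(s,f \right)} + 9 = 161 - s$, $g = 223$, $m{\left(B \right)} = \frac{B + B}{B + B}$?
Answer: $6 i \sqrt{2} \approx 8.4853 i$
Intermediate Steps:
$m{\left(B \right)} = 1$ ($m{\left(B \right)} = \frac{2 B}{2 B} = 2 B \frac{1}{2 B} = 1$)
$G{\left(s,f \right)} = 152 - s$ ($G{\left(s,f \right)} = -9 - \left(-161 + s\right) = 152 - s$)
$Y = -71$ ($Y = 152 - 223 = -71$)
$S = -1$ ($S = -2 + 1 = -1$)
$\sqrt{Y + T{\left(S \right)}} = \sqrt{-71 - 1} = \sqrt{-72} = 6 i \sqrt{2}$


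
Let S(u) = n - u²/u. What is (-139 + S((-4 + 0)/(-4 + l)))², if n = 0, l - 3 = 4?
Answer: 170569/9 ≈ 18952.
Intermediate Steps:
l = 7 (l = 3 + 4 = 7)
S(u) = -u (S(u) = 0 - u²/u = 0 - u = -u)
(-139 + S((-4 + 0)/(-4 + l)))² = (-139 - (-4 + 0)/(-4 + 7))² = (-139 - (-4)/3)² = (-139 - 1*(-4/3))² = (-139 + 4/3)² = (-413/3)² = 170569/9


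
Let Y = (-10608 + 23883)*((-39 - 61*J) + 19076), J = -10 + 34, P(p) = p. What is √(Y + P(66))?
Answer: √233281641 ≈ 15274.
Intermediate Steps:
J = 24
Y = 233281575 (Y = (-10608 + 23883)*((-39 - 61*24) + 19076) = 13275*((-39 - 1464) + 19076) = 13275*(-1503 + 19076) = 13275*17573 = 233281575)
√(Y + P(66)) = √(233281575 + 66) = √233281641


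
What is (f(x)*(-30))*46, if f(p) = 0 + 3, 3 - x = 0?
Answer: -4140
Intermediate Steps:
x = 3 (x = 3 - 1*0 = 3 + 0 = 3)
f(p) = 3
(f(x)*(-30))*46 = (3*(-30))*46 = -90*46 = -4140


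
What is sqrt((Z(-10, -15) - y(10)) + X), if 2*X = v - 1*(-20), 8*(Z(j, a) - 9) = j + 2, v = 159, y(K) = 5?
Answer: sqrt(370)/2 ≈ 9.6177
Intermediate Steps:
Z(j, a) = 37/4 + j/8 (Z(j, a) = 9 + (j + 2)/8 = 9 + (2 + j)/8 = 9 + (1/4 + j/8) = 37/4 + j/8)
X = 179/2 (X = (159 - 1*(-20))/2 = (159 + 20)/2 = (1/2)*179 = 179/2 ≈ 89.500)
sqrt((Z(-10, -15) - y(10)) + X) = sqrt(((37/4 + (1/8)*(-10)) - 1*5) + 179/2) = sqrt(((37/4 - 5/4) - 5) + 179/2) = sqrt((8 - 5) + 179/2) = sqrt(3 + 179/2) = sqrt(185/2) = sqrt(370)/2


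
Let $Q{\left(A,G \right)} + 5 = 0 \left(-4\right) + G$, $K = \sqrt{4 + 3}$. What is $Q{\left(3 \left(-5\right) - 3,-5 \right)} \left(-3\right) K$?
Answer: $30 \sqrt{7} \approx 79.373$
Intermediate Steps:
$K = \sqrt{7} \approx 2.6458$
$Q{\left(A,G \right)} = -5 + G$ ($Q{\left(A,G \right)} = -5 + \left(0 \left(-4\right) + G\right) = -5 + \left(0 + G\right) = -5 + G$)
$Q{\left(3 \left(-5\right) - 3,-5 \right)} \left(-3\right) K = \left(-5 - 5\right) \left(-3\right) \sqrt{7} = \left(-10\right) \left(-3\right) \sqrt{7} = 30 \sqrt{7}$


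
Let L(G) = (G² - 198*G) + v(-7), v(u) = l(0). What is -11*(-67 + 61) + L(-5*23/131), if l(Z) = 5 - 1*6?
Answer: 4111560/17161 ≈ 239.59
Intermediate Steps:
l(Z) = -1 (l(Z) = 5 - 6 = -1)
v(u) = -1
L(G) = -1 + G² - 198*G (L(G) = (G² - 198*G) - 1 = -1 + G² - 198*G)
-11*(-67 + 61) + L(-5*23/131) = -11*(-67 + 61) + (-1 + (-5*23/131)² - 198*(-5*23)/131) = -11*(-6) + (-1 + (-115*1/131)² - (-22770)/131) = 66 + (-1 + (-115/131)² - 198*(-115/131)) = 66 + (-1 + 13225/17161 + 22770/131) = 66 + 2978934/17161 = 4111560/17161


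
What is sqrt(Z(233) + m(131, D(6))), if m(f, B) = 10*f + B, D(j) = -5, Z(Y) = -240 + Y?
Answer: sqrt(1298) ≈ 36.028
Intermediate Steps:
m(f, B) = B + 10*f
sqrt(Z(233) + m(131, D(6))) = sqrt((-240 + 233) + (-5 + 10*131)) = sqrt(-7 + (-5 + 1310)) = sqrt(-7 + 1305) = sqrt(1298)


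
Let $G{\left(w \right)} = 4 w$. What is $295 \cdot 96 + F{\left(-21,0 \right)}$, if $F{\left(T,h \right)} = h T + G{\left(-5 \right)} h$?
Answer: $28320$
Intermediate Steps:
$F{\left(T,h \right)} = - 20 h + T h$ ($F{\left(T,h \right)} = h T + 4 \left(-5\right) h = T h - 20 h = - 20 h + T h$)
$295 \cdot 96 + F{\left(-21,0 \right)} = 295 \cdot 96 + 0 \left(-20 - 21\right) = 28320 + 0 \left(-41\right) = 28320 + 0 = 28320$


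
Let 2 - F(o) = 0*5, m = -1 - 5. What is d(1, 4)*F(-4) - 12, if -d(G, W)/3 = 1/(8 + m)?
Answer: -15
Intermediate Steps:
m = -6
d(G, W) = -3/2 (d(G, W) = -3/(8 - 6) = -3/2)
F(o) = 2 (F(o) = 2 - 0*5 = 2 - 1*0 = 2 + 0 = 2)
d(1, 4)*F(-4) - 12 = -3/2*2 - 12 = -3 - 12 = -15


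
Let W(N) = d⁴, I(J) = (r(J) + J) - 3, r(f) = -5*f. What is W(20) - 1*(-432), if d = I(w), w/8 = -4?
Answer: 244141057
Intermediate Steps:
w = -32 (w = 8*(-4) = -32)
I(J) = -3 - 4*J (I(J) = (-5*J + J) - 3 = -4*J - 3 = -3 - 4*J)
d = 125 (d = -3 - 4*(-32) = -3 + 128 = 125)
W(N) = 244140625 (W(N) = 125⁴ = 244140625)
W(20) - 1*(-432) = 244140625 - 1*(-432) = 244140625 + 432 = 244141057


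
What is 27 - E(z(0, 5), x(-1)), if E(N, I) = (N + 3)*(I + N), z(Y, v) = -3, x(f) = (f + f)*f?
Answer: 27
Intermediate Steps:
x(f) = 2*f² (x(f) = (2*f)*f = 2*f²)
E(N, I) = (3 + N)*(I + N)
27 - E(z(0, 5), x(-1)) = 27 - ((-3)² + 3*(2*(-1)²) + 3*(-3) + (2*(-1)²)*(-3)) = 27 - (9 + 3*(2*1) - 9 + (2*1)*(-3)) = 27 - (9 + 3*2 - 9 + 2*(-3)) = 27 - (9 + 6 - 9 - 6) = 27 - 1*0 = 27 + 0 = 27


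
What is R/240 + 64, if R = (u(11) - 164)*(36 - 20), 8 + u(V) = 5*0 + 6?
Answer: 794/15 ≈ 52.933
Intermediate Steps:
u(V) = -2 (u(V) = -8 + (5*0 + 6) = -8 + (0 + 6) = -8 + 6 = -2)
R = -2656 (R = (-2 - 164)*(36 - 20) = -166*16 = -2656)
R/240 + 64 = -2656/240 + 64 = (1/240)*(-2656) + 64 = -166/15 + 64 = 794/15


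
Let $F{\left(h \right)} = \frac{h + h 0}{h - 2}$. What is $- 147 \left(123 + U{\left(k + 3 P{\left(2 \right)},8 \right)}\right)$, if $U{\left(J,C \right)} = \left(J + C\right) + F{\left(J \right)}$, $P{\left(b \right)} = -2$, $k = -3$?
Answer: $- \frac{198597}{11} \approx -18054.0$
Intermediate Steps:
$F{\left(h \right)} = \frac{h}{-2 + h}$ ($F{\left(h \right)} = \frac{h + 0}{-2 + h} = \frac{h}{-2 + h}$)
$U{\left(J,C \right)} = C + J + \frac{J}{-2 + J}$ ($U{\left(J,C \right)} = \left(J + C\right) + \frac{J}{-2 + J} = \left(C + J\right) + \frac{J}{-2 + J} = C + J + \frac{J}{-2 + J}$)
$- 147 \left(123 + U{\left(k + 3 P{\left(2 \right)},8 \right)}\right) = - 147 \left(123 + \frac{\left(-3 + 3 \left(-2\right)\right) + \left(-2 + \left(-3 + 3 \left(-2\right)\right)\right) \left(8 + \left(-3 + 3 \left(-2\right)\right)\right)}{-2 + \left(-3 + 3 \left(-2\right)\right)}\right) = - 147 \left(123 + \frac{\left(-3 - 6\right) + \left(-2 - 9\right) \left(8 - 9\right)}{-2 - 9}\right) = - 147 \left(123 + \frac{-9 + \left(-2 - 9\right) \left(8 - 9\right)}{-2 - 9}\right) = - 147 \left(123 + \frac{-9 - -11}{-11}\right) = - 147 \left(123 - \frac{-9 + 11}{11}\right) = - 147 \left(123 - \frac{2}{11}\right) = \left(-147\right) \frac{1351}{11} = - \frac{198597}{11}$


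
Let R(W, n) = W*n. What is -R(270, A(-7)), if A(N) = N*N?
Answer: -13230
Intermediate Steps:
A(N) = N**2
-R(270, A(-7)) = -270*(-7)**2 = -270*49 = -1*13230 = -13230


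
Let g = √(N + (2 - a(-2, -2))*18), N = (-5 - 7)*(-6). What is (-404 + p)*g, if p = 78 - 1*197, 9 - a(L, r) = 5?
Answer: -3138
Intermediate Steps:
a(L, r) = 4 (a(L, r) = 9 - 1*5 = 9 - 5 = 4)
p = -119 (p = 78 - 197 = -119)
N = 72 (N = -12*(-6) = 72)
g = 6 (g = √(72 + (2 - 1*4)*18) = √(72 + (2 - 4)*18) = √(72 - 2*18) = √(72 - 36) = √36 = 6)
(-404 + p)*g = (-404 - 119)*6 = -523*6 = -3138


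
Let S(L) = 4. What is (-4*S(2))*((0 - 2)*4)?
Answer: 128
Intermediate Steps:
(-4*S(2))*((0 - 2)*4) = (-4*4)*((0 - 2)*4) = -(-32)*4 = -16*(-8) = 128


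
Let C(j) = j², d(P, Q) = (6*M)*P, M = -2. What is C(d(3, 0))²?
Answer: 1679616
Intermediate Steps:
d(P, Q) = -12*P (d(P, Q) = (6*(-2))*P = -12*P)
C(d(3, 0))² = ((-12*3)²)² = ((-36)²)² = 1296² = 1679616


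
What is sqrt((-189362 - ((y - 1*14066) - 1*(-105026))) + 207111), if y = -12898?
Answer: I*sqrt(60313) ≈ 245.59*I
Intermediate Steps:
sqrt((-189362 - ((y - 1*14066) - 1*(-105026))) + 207111) = sqrt((-189362 - ((-12898 - 1*14066) - 1*(-105026))) + 207111) = sqrt((-189362 - ((-12898 - 14066) + 105026)) + 207111) = sqrt((-189362 - (-26964 + 105026)) + 207111) = sqrt((-189362 - 1*78062) + 207111) = sqrt((-189362 - 78062) + 207111) = sqrt(-267424 + 207111) = sqrt(-60313) = I*sqrt(60313)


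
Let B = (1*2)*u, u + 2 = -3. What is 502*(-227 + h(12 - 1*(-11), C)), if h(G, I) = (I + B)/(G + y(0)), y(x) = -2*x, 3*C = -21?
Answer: -2629476/23 ≈ -1.1433e+5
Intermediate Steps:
u = -5 (u = -2 - 3 = -5)
C = -7 (C = (⅓)*(-21) = -7)
B = -10 (B = (1*2)*(-5) = 2*(-5) = -10)
h(G, I) = (-10 + I)/G (h(G, I) = (I - 10)/(G - 2*0) = (-10 + I)/(G + 0) = (-10 + I)/G)
502*(-227 + h(12 - 1*(-11), C)) = 502*(-227 + (-10 - 7)/(12 - 1*(-11))) = 502*(-227 - 17/(12 + 11)) = 502*(-227 - 17/23) = 502*(-5238/23) = -2629476/23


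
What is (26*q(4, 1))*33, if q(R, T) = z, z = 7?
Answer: 6006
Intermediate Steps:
q(R, T) = 7
(26*q(4, 1))*33 = (26*7)*33 = 182*33 = 6006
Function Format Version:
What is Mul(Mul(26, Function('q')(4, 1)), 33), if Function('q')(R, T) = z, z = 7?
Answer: 6006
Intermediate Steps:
Function('q')(R, T) = 7
Mul(Mul(26, Function('q')(4, 1)), 33) = Mul(Mul(26, 7), 33) = Mul(182, 33) = 6006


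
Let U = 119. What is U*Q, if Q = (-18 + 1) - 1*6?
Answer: -2737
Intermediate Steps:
Q = -23 (Q = -17 - 6 = -23)
U*Q = 119*(-23) = -2737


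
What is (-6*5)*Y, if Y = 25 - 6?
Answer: -570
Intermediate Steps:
Y = 19
(-6*5)*Y = -6*5*19 = -30*19 = -570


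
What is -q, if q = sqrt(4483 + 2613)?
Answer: -2*sqrt(1774) ≈ -84.238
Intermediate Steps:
q = 2*sqrt(1774) (q = sqrt(7096) = 2*sqrt(1774) ≈ 84.238)
-q = -2*sqrt(1774)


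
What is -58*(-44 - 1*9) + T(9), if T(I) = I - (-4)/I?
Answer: 27751/9 ≈ 3083.4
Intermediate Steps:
T(I) = I + 4/I
-58*(-44 - 1*9) + T(9) = -58*(-44 - 1*9) + (9 + 4/9) = -58*(-44 - 9) + (9 + 4*(⅑)) = -58*(-53) + (9 + 4/9) = 3074 + 85/9 = 27751/9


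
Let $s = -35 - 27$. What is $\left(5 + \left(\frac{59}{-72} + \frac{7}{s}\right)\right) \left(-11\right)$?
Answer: $- \frac{99869}{2232} \approx -44.744$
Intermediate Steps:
$s = -62$
$\left(5 + \left(\frac{59}{-72} + \frac{7}{s}\right)\right) \left(-11\right) = \left(5 + \left(\frac{59}{-72} + \frac{7}{-62}\right)\right) \left(-11\right) = \left(5 + \left(59 \left(- \frac{1}{72}\right) + 7 \left(- \frac{1}{62}\right)\right)\right) \left(-11\right) = \left(5 - \frac{2081}{2232}\right) \left(-11\right) = \frac{9079}{2232} \left(-11\right) = - \frac{99869}{2232}$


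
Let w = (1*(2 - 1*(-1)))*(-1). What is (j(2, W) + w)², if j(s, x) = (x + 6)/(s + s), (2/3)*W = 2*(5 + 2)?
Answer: 225/16 ≈ 14.063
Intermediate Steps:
w = -3 (w = (1*(2 + 1))*(-1) = (1*3)*(-1) = 3*(-1) = -3)
W = 21 (W = 3*(2*(5 + 2))/2 = 3*(2*7)/2 = (3/2)*14 = 21)
j(s, x) = (6 + x)/(2*s) (j(s, x) = (6 + x)/((2*s)) = (6 + x)*(1/(2*s)) = (6 + x)/(2*s))
(j(2, W) + w)² = ((½)*(6 + 21)/2 - 3)² = ((½)*(½)*27 - 3)² = (27/4 - 3)² = (15/4)² = 225/16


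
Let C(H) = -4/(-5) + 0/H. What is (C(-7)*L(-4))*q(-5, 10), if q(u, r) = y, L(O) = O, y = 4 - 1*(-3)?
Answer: -112/5 ≈ -22.400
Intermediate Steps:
y = 7 (y = 4 + 3 = 7)
q(u, r) = 7
C(H) = 4/5 (C(H) = -4*(-1/5) + 0 = 4/5 + 0 = 4/5)
(C(-7)*L(-4))*q(-5, 10) = ((4/5)*(-4))*7 = -16/5*7 = -112/5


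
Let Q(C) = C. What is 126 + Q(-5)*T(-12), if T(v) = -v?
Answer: 66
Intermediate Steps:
126 + Q(-5)*T(-12) = 126 - (-5)*(-12) = 126 - 5*12 = 126 - 60 = 66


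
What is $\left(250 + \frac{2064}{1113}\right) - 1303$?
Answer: $- \frac{389975}{371} \approx -1051.1$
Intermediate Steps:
$\left(250 + \frac{2064}{1113}\right) - 1303 = \left(250 + 2064 \cdot \frac{1}{1113}\right) - 1303 = \left(250 + \frac{688}{371}\right) - 1303 = \frac{93438}{371} - 1303 = - \frac{389975}{371}$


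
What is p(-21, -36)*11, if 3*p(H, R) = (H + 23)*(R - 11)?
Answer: -1034/3 ≈ -344.67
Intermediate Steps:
p(H, R) = (-11 + R)*(23 + H)/3 (p(H, R) = ((H + 23)*(R - 11))/3 = ((23 + H)*(-11 + R))/3 = ((-11 + R)*(23 + H))/3 = (-11 + R)*(23 + H)/3)
p(-21, -36)*11 = (-253/3 - 11/3*(-21) + (23/3)*(-36) + (⅓)*(-21)*(-36))*11 = (-253/3 + 77 - 276 + 252)*11 = -94/3*11 = -1034/3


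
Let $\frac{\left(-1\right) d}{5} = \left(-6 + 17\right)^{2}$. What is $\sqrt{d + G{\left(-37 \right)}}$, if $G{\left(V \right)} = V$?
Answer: $i \sqrt{642} \approx 25.338 i$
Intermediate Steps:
$d = -605$ ($d = - 5 \left(-6 + 17\right)^{2} = - 5 \cdot 11^{2} = \left(-5\right) 121 = -605$)
$\sqrt{d + G{\left(-37 \right)}} = \sqrt{-605 - 37} = \sqrt{-642} = i \sqrt{642}$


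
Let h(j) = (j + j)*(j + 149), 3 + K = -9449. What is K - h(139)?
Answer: -89516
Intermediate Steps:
K = -9452 (K = -3 - 9449 = -9452)
h(j) = 2*j*(149 + j) (h(j) = (2*j)*(149 + j) = 2*j*(149 + j))
K - h(139) = -9452 - 2*139*(149 + 139) = -9452 - 2*139*288 = -9452 - 1*80064 = -9452 - 80064 = -89516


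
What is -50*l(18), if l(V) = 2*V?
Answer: -1800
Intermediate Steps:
-50*l(18) = -100*18 = -50*36 = -1800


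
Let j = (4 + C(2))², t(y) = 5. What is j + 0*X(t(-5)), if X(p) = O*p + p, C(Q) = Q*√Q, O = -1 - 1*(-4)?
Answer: 24 + 16*√2 ≈ 46.627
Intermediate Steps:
O = 3 (O = -1 + 4 = 3)
C(Q) = Q^(3/2)
X(p) = 4*p (X(p) = 3*p + p = 4*p)
j = (4 + 2*√2)² (j = (4 + 2^(3/2))² = (4 + 2*√2)² ≈ 46.627)
j + 0*X(t(-5)) = (24 + 16*√2) + 0*(4*5) = (24 + 16*√2) + 0*20 = (24 + 16*√2) + 0 = 24 + 16*√2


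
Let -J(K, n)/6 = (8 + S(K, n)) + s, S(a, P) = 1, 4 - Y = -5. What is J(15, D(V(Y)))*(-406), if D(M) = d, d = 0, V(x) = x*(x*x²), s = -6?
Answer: 7308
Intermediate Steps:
Y = 9 (Y = 4 - 1*(-5) = 4 + 5 = 9)
V(x) = x⁴ (V(x) = x*x³ = x⁴)
D(M) = 0
J(K, n) = -18 (J(K, n) = -6*((8 + 1) - 6) = -6*(9 - 6) = -6*3 = -18)
J(15, D(V(Y)))*(-406) = -18*(-406) = 7308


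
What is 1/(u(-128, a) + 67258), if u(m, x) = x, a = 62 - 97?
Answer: 1/67223 ≈ 1.4876e-5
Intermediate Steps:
a = -35
1/(u(-128, a) + 67258) = 1/(-35 + 67258) = 1/67223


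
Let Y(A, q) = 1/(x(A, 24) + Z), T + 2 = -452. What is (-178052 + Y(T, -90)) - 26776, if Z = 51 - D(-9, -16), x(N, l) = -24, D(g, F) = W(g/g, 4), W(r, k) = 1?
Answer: -5325527/26 ≈ -2.0483e+5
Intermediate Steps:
D(g, F) = 1
Z = 50 (Z = 51 - 1*1 = 51 - 1 = 50)
T = -454 (T = -2 - 452 = -454)
Y(A, q) = 1/26 (Y(A, q) = 1/(-24 + 50) = 1/26)
(-178052 + Y(T, -90)) - 26776 = (-178052 + 1/26) - 26776 = -4629351/26 - 26776 = -5325527/26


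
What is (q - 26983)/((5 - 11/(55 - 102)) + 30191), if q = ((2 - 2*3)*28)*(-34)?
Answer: -1089225/1419223 ≈ -0.76748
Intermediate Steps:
q = 3808 (q = ((2 - 6)*28)*(-34) = -4*28*(-34) = -112*(-34) = 3808)
(q - 26983)/((5 - 11/(55 - 102)) + 30191) = (3808 - 26983)/((5 - 11/(55 - 102)) + 30191) = -23175/((5 - 11/(-47)) + 30191) = -23175/((5 - 1/47*(-11)) + 30191) = -23175/((5 + 11/47) + 30191) = -23175/(246/47 + 30191) = -23175/1419223/47 = -23175*47/1419223 = -1089225/1419223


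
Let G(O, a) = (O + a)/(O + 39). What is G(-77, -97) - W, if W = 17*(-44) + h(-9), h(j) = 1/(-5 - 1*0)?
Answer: 71514/95 ≈ 752.78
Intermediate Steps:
G(O, a) = (O + a)/(39 + O)
h(j) = -1/5 (h(j) = 1/(-5 + 0) = 1/(-5) = -1/5)
W = -3741/5 (W = 17*(-44) - 1/5 = -748 - 1/5 = -3741/5 ≈ -748.20)
G(-77, -97) - W = (-77 - 97)/(39 - 77) - 1*(-3741/5) = -174/(-38) + 3741/5 = -1/38*(-174) + 3741/5 = 87/19 + 3741/5 = 71514/95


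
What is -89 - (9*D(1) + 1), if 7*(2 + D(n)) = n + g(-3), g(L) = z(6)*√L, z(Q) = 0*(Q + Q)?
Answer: -513/7 ≈ -73.286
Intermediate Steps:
z(Q) = 0 (z(Q) = 0*(2*Q) = 0)
g(L) = 0 (g(L) = 0*√L = 0)
D(n) = -2 + n/7 (D(n) = -2 + (n + 0)/7 = -2 + n/7)
-89 - (9*D(1) + 1) = -89 - (9*(-2 + (⅐)*1) + 1) = -89 - (9*(-2 + ⅐) + 1) = -89 - (9*(-13/7) + 1) = -89 - (-117/7 + 1) = -89 - 1*(-110/7) = -89 + 110/7 = -513/7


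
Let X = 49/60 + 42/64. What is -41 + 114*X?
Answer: 10153/80 ≈ 126.91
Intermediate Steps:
X = 707/480 (X = 49*(1/60) + 42*(1/64) = 49/60 + 21/32 = 707/480 ≈ 1.4729)
-41 + 114*X = -41 + 114*(707/480) = -41 + 13433/80 = 10153/80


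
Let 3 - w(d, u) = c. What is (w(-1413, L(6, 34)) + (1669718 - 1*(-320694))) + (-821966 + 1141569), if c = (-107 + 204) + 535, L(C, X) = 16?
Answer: 2309386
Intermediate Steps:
c = 632 (c = 97 + 535 = 632)
w(d, u) = -629 (w(d, u) = 3 - 1*632 = 3 - 632 = -629)
(w(-1413, L(6, 34)) + (1669718 - 1*(-320694))) + (-821966 + 1141569) = (-629 + (1669718 - 1*(-320694))) + (-821966 + 1141569) = (-629 + (1669718 + 320694)) + 319603 = (-629 + 1990412) + 319603 = 1989783 + 319603 = 2309386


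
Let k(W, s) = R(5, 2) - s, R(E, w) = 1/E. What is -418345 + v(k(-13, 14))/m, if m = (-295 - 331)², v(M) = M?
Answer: -819696826169/1959380 ≈ -4.1835e+5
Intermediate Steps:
k(W, s) = ⅕ - s (k(W, s) = 1/5 - s = ⅕ - s)
m = 391876 (m = (-626)² = 391876)
-418345 + v(k(-13, 14))/m = -418345 + (⅕ - 1*14)/391876 = -418345 + (⅕ - 14)*(1/391876) = -418345 - 69/5*1/391876 = -418345 - 69/1959380 = -819696826169/1959380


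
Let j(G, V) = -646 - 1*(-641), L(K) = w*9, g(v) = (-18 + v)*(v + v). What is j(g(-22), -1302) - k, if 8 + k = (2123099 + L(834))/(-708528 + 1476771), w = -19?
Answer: 181801/768243 ≈ 0.23665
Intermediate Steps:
g(v) = 2*v*(-18 + v) (g(v) = (-18 + v)*(2*v) = 2*v*(-18 + v))
L(K) = -171 (L(K) = -19*9 = -171)
j(G, V) = -5 (j(G, V) = -646 + 641 = -5)
k = -4023016/768243 (k = -8 + (2123099 - 171)/(-708528 + 1476771) = -8 + 2122928/768243 = -4023016/768243 ≈ -5.2366)
j(g(-22), -1302) - k = -5 - 1*(-4023016/768243) = -5 + 4023016/768243 = 181801/768243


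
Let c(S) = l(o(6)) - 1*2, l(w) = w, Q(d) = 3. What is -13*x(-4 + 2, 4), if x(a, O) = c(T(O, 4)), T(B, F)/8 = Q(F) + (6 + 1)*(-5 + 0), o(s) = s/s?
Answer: 13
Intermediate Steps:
o(s) = 1
T(B, F) = -256 (T(B, F) = 8*(3 + (6 + 1)*(-5 + 0)) = 8*(3 + 7*(-5)) = 8*(3 - 35) = 8*(-32) = -256)
c(S) = -1 (c(S) = 1 - 1*2 = 1 - 2 = -1)
x(a, O) = -1
-13*x(-4 + 2, 4) = -13*(-1) = 13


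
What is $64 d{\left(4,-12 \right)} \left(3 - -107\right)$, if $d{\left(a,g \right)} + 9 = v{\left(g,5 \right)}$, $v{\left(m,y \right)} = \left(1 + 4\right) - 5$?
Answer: $-63360$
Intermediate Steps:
$v{\left(m,y \right)} = 0$ ($v{\left(m,y \right)} = 5 - 5 = 0$)
$d{\left(a,g \right)} = -9$ ($d{\left(a,g \right)} = -9 + 0 = -9$)
$64 d{\left(4,-12 \right)} \left(3 - -107\right) = 64 \left(-9\right) \left(3 - -107\right) = - 576 \left(3 + 107\right) = \left(-576\right) 110 = -63360$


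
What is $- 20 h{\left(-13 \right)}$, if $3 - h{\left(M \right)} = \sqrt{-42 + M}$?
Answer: $-60 + 20 i \sqrt{55} \approx -60.0 + 148.32 i$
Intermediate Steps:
$h{\left(M \right)} = 3 - \sqrt{-42 + M}$
$- 20 h{\left(-13 \right)} = - 20 \left(3 - \sqrt{-42 - 13}\right) = - 20 \left(3 - \sqrt{-55}\right) = - 20 \left(3 - i \sqrt{55}\right) = -60 + 20 i \sqrt{55}$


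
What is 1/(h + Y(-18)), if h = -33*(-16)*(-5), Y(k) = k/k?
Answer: -1/2639 ≈ -0.00037893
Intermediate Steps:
Y(k) = 1
h = -2640 (h = 528*(-5) = -2640)
1/(h + Y(-18)) = 1/(-2640 + 1) = 1/(-2639) = -1/2639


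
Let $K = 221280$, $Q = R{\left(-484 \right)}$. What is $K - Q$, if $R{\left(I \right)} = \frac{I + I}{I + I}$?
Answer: $221279$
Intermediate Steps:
$R{\left(I \right)} = 1$ ($R{\left(I \right)} = \frac{2 I}{2 I} = 2 I \frac{1}{2 I} = 1$)
$Q = 1$
$K - Q = 221280 - 1 = 221279$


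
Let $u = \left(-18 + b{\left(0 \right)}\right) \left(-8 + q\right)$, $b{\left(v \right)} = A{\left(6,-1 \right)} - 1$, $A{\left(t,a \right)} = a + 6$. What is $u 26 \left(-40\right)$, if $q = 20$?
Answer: $174720$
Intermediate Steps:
$A{\left(t,a \right)} = 6 + a$
$b{\left(v \right)} = 4$ ($b{\left(v \right)} = \left(6 - 1\right) - 1 = 5 - 1 = 4$)
$u = -168$ ($u = \left(-18 + 4\right) \left(-8 + 20\right) = \left(-14\right) 12 = -168$)
$u 26 \left(-40\right) = \left(-168\right) 26 \left(-40\right) = \left(-4368\right) \left(-40\right) = 174720$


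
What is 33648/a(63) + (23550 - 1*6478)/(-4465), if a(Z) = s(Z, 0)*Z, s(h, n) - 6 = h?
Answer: 25342112/6469785 ≈ 3.9170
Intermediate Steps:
s(h, n) = 6 + h
a(Z) = Z*(6 + Z) (a(Z) = (6 + Z)*Z = Z*(6 + Z))
33648/a(63) + (23550 - 1*6478)/(-4465) = 33648/((63*(6 + 63))) + (23550 - 1*6478)/(-4465) = 33648/((63*69)) + (23550 - 6478)*(-1/4465) = 33648/4347 + 17072*(-1/4465) = 33648*(1/4347) - 17072/4465 = 11216/1449 - 17072/4465 = 25342112/6469785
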